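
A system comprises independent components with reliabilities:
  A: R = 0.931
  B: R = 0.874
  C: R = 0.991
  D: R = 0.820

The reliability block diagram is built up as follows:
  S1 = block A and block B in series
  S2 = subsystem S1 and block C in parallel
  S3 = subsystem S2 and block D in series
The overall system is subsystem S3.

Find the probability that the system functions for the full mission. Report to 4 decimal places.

0.8186

Series (A and B): 0.931000 × 0.874000 = 0.813694
Parallel ([0.813694] and C): 1 − (1 − 0.813694)(1 − 0.991000) = 0.998323
Series ([0.998323] and D): 0.998323 × 0.820000 = 0.8186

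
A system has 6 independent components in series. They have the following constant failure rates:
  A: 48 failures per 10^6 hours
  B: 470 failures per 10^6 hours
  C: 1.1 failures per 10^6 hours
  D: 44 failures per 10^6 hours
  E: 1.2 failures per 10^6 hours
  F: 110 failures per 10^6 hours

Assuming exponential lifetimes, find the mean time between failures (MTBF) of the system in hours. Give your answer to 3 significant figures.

Series of exponential components: λ_sys = Σ λ_i
λ_sys = 0.000048 + 0.00047 + 0.0000011 + 0.000044 + 0.0000012 + 0.00011 = 6.7430e-04 /h
MTBF = 1 / λ_sys = 1480 h

1480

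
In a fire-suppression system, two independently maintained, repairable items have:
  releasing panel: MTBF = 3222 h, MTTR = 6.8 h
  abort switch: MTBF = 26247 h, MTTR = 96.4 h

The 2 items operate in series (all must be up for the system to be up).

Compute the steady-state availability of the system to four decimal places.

A(releasing panel) = MTBF/(MTBF+MTTR) = 3222/(3222+6.8) = 0.997894
A(abort switch) = MTBF/(MTBF+MTTR) = 26247/(26247+96.4) = 0.996341
Series availability: 0.997894 × 0.996341 = 0.9942

0.9942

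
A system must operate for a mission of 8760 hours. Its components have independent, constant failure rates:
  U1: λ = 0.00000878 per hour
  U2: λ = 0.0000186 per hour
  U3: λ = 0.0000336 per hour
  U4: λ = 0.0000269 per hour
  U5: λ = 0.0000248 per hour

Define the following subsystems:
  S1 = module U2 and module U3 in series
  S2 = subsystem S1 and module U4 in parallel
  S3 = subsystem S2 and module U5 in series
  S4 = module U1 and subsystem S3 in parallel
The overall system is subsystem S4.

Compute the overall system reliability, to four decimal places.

0.9810

R(U1) = exp(−0.00000878 × 8760) = 0.925971
R(U2) = exp(−0.0000186 × 8760) = 0.849646
R(U3) = exp(−0.0000336 × 8760) = 0.745026
R(U4) = exp(−0.0000269 × 8760) = 0.790062
R(U5) = exp(−0.0000248 × 8760) = 0.804730
Series (U2 and U3): 0.849646 × 0.745026 = 0.633008
Parallel ([0.633008] and U4): 1 − (1 − 0.633008)(1 − 0.790062) = 0.922954
Series ([0.922954] and U5): 0.922954 × 0.804730 = 0.742729
Parallel (U1 and [0.742729]): 1 − (1 − 0.925971)(1 − 0.742729) = 0.9810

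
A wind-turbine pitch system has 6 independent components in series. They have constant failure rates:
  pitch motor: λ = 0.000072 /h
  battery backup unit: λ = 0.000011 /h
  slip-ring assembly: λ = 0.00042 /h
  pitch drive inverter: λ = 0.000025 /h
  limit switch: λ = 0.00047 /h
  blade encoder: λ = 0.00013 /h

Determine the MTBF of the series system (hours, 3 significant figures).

887

Series of exponential components: λ_sys = Σ λ_i
λ_sys = 0.000072 + 0.000011 + 0.00042 + 0.000025 + 0.00047 + 0.00013 = 1.1280e-03 /h
MTBF = 1 / λ_sys = 887 h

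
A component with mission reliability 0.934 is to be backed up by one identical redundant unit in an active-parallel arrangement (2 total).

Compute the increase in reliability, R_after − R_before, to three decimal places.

R_before = 0.934
R_after = 1 − (1 − 0.934)^2 = 0.996
ΔR = 0.996 − 0.934 = 0.062

0.062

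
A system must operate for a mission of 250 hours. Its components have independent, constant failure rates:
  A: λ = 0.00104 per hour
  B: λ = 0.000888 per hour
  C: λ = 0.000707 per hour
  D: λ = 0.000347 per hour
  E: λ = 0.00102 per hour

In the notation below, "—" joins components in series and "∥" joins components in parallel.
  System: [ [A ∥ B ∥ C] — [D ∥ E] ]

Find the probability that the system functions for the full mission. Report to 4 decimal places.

0.9741

R(A) = exp(−0.00104 × 250) = 0.771052
R(B) = exp(−0.000888 × 250) = 0.800915
R(C) = exp(−0.000707 × 250) = 0.837989
R(D) = exp(−0.000347 × 250) = 0.916906
R(E) = exp(−0.00102 × 250) = 0.774916
Parallel (A, B, and C): 1 − (1 − 0.771052)(1 − 0.800915)(1 − 0.837989) = 0.992616
Parallel (D and E): 1 − (1 − 0.916906)(1 − 0.774916) = 0.981297
Series ([0.992616] and [0.981297]): 0.992616 × 0.981297 = 0.9741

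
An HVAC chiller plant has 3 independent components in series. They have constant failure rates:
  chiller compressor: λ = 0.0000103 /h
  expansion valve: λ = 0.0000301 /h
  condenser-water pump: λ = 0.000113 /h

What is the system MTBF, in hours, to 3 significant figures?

6520

Series of exponential components: λ_sys = Σ λ_i
λ_sys = 0.0000103 + 0.0000301 + 0.000113 = 1.5340e-04 /h
MTBF = 1 / λ_sys = 6520 h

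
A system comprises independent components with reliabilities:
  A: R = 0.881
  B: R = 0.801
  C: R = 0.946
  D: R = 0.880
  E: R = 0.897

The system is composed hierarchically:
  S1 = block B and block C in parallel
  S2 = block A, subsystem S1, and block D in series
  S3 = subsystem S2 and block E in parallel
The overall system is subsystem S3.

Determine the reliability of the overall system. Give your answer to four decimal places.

Parallel (B and C): 1 − (1 − 0.801000)(1 − 0.946000) = 0.989254
Series (A, [0.989254], and D): 0.881000 × 0.989254 × 0.880000 = 0.766949
Parallel ([0.766949] and E): 1 − (1 − 0.766949)(1 − 0.897000) = 0.9760

0.9760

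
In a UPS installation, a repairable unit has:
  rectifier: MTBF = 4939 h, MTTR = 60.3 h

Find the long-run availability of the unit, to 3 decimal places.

A(rectifier) = MTBF/(MTBF+MTTR) = 4939/(4939+60.3) = 0.988

0.988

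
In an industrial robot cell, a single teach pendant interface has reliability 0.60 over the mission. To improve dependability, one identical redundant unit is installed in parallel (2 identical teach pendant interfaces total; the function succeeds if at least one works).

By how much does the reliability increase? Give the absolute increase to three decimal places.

0.240

R_before = 0.60
R_after = 1 − (1 − 0.60)^2 = 0.840
ΔR = 0.840 − 0.60 = 0.240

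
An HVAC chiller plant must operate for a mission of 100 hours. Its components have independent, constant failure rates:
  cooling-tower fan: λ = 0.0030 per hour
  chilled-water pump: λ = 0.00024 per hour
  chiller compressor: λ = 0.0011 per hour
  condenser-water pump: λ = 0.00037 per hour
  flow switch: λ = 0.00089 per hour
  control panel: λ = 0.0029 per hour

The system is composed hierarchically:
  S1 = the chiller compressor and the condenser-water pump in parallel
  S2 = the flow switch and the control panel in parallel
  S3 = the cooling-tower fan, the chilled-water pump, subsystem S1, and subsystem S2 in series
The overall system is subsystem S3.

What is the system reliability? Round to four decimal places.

0.7051

R(cooling-tower fan) = exp(−0.0030 × 100) = 0.740818
R(chilled-water pump) = exp(−0.00024 × 100) = 0.976286
R(chiller compressor) = exp(−0.0011 × 100) = 0.895834
R(condenser-water pump) = exp(−0.00037 × 100) = 0.963676
R(flow switch) = exp(−0.00089 × 100) = 0.914846
R(control panel) = exp(−0.0029 × 100) = 0.748264
Parallel (chiller compressor and condenser-water pump): 1 − (1 − 0.895834)(1 − 0.963676) = 0.996216
Parallel (flow switch and control panel): 1 − (1 − 0.914846)(1 − 0.748264) = 0.978564
Series (cooling-tower fan, chilled-water pump, [0.996216], and [0.978564]): 0.740818 × 0.976286 × 0.996216 × 0.978564 = 0.7051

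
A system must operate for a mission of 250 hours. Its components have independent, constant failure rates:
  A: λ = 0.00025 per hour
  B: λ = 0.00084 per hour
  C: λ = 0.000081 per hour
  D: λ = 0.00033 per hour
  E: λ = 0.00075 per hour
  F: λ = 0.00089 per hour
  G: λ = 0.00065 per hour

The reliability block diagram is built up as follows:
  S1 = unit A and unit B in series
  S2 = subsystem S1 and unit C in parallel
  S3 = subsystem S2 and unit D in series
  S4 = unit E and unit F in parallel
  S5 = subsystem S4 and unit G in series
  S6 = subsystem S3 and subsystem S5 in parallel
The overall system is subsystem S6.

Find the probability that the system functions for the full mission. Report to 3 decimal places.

R(A) = exp(−0.00025 × 250) = 0.93941
R(B) = exp(−0.00084 × 250) = 0.81058
R(C) = exp(−0.000081 × 250) = 0.97995
R(D) = exp(−0.00033 × 250) = 0.92081
R(E) = exp(−0.00075 × 250) = 0.82903
R(F) = exp(−0.00089 × 250) = 0.80052
R(G) = exp(−0.00065 × 250) = 0.85002
Series (A and B): 0.93941 × 0.81058 = 0.76147
Parallel ([0.76147] and C): 1 − (1 − 0.76147)(1 − 0.97995) = 0.99522
Series ([0.99522] and D): 0.99522 × 0.92081 = 0.91641
Parallel (E and F): 1 − (1 − 0.82903)(1 − 0.80052) = 0.96589
Series ([0.96589] and G): 0.96589 × 0.85002 = 0.82103
Parallel ([0.91641] and [0.82103]): 1 − (1 − 0.91641)(1 − 0.82103) = 0.985

0.985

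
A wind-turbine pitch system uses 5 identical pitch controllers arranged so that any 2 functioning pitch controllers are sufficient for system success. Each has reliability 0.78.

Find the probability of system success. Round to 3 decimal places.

R = Σ_{i=2}^{5} C(5,i) p^i (1−p)^{5−i} with p = 0.78
C(5,2)·0.78^2·0.22^3 = 0.06478
C(5,3)·0.78^3·0.22^2 = 0.22968
C(5,4)·0.78^4·0.22^1 = 0.40717
C(5,5)·0.78^5·0.22^0 = 0.28872
Sum = 0.990

0.990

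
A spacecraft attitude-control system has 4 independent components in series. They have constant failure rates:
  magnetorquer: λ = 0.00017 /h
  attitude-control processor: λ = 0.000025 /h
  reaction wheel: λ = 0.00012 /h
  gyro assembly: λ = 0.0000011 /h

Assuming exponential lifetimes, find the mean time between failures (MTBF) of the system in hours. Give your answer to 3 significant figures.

3160

Series of exponential components: λ_sys = Σ λ_i
λ_sys = 0.00017 + 0.000025 + 0.00012 + 0.0000011 = 3.1610e-04 /h
MTBF = 1 / λ_sys = 3160 h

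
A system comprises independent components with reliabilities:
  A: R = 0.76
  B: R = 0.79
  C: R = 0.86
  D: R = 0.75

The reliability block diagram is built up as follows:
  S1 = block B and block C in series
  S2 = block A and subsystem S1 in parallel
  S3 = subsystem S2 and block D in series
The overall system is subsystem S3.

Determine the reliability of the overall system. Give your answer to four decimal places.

0.6923

Series (B and C): 0.790000 × 0.860000 = 0.679400
Parallel (A and [0.679400]): 1 − (1 − 0.760000)(1 − 0.679400) = 0.923056
Series ([0.923056] and D): 0.923056 × 0.750000 = 0.6923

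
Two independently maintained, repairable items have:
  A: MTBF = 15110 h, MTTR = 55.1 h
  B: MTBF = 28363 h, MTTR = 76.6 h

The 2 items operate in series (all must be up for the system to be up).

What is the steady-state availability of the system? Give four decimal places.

A(A) = MTBF/(MTBF+MTTR) = 15110/(15110+55.1) = 0.996367
A(B) = MTBF/(MTBF+MTTR) = 28363/(28363+76.6) = 0.997307
Series availability: 0.996367 × 0.997307 = 0.9937

0.9937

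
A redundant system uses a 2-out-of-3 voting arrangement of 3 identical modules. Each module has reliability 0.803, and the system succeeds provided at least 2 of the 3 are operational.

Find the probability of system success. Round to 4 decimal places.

R = Σ_{i=2}^{3} C(3,i) p^i (1−p)^{3−i} with p = 0.803
C(3,2)·0.803^2·0.197^1 = 0.381082
C(3,3)·0.803^3·0.197^0 = 0.517782
Sum = 0.8989

0.8989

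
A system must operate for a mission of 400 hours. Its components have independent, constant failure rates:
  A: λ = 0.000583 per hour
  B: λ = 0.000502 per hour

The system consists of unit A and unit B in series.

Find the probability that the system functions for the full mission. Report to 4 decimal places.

R(A) = exp(−0.000583 × 400) = 0.791995
R(B) = exp(−0.000502 × 400) = 0.818076
Series (A and B): 0.791995 × 0.818076 = 0.6479

0.6479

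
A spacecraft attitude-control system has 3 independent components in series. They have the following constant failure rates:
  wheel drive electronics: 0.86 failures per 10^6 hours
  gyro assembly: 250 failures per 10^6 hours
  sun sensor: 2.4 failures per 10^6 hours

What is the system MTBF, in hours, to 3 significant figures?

Series of exponential components: λ_sys = Σ λ_i
λ_sys = 0.00000086 + 0.00025 + 0.0000024 = 2.5326e-04 /h
MTBF = 1 / λ_sys = 3950 h

3950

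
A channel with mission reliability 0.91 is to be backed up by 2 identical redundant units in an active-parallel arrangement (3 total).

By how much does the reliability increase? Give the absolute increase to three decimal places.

0.089

R_before = 0.91
R_after = 1 − (1 − 0.91)^3 = 0.999
ΔR = 0.999 − 0.91 = 0.089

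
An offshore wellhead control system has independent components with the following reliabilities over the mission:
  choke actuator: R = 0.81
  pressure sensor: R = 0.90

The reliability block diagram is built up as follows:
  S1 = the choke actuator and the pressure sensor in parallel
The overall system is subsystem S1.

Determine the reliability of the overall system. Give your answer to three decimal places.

0.981

Parallel (choke actuator and pressure sensor): 1 − (1 − 0.81000)(1 − 0.90000) = 0.981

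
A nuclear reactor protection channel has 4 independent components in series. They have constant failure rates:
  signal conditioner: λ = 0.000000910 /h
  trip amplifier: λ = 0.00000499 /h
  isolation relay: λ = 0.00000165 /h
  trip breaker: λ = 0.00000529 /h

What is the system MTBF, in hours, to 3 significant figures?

77900

Series of exponential components: λ_sys = Σ λ_i
λ_sys = 0.000000910 + 0.00000499 + 0.00000165 + 0.00000529 = 1.2840e-05 /h
MTBF = 1 / λ_sys = 77900 h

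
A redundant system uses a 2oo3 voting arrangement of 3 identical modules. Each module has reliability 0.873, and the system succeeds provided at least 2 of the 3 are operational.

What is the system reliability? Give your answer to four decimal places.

0.9557

R = Σ_{i=2}^{3} C(3,i) p^i (1−p)^{3−i} with p = 0.873
C(3,2)·0.873^2·0.127^1 = 0.290371
C(3,3)·0.873^3·0.127^0 = 0.665339
Sum = 0.9557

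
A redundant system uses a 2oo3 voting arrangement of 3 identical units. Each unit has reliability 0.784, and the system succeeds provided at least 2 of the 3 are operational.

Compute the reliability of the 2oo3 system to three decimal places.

0.880

R = Σ_{i=2}^{3} C(3,i) p^i (1−p)^{3−i} with p = 0.784
C(3,2)·0.784^2·0.216^1 = 0.39830
C(3,3)·0.784^3·0.216^0 = 0.48189
Sum = 0.880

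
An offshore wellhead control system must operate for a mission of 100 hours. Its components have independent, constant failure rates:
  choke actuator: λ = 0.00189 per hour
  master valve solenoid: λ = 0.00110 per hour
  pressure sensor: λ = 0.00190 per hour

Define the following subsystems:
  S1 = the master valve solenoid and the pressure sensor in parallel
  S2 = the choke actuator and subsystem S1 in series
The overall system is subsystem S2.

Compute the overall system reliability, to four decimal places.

0.8129

R(choke actuator) = exp(−0.00189 × 100) = 0.827787
R(master valve solenoid) = exp(−0.00110 × 100) = 0.895834
R(pressure sensor) = exp(−0.00190 × 100) = 0.826959
Parallel (master valve solenoid and pressure sensor): 1 − (1 − 0.895834)(1 − 0.826959) = 0.981975
Series (choke actuator and [0.981975]): 0.827787 × 0.981975 = 0.8129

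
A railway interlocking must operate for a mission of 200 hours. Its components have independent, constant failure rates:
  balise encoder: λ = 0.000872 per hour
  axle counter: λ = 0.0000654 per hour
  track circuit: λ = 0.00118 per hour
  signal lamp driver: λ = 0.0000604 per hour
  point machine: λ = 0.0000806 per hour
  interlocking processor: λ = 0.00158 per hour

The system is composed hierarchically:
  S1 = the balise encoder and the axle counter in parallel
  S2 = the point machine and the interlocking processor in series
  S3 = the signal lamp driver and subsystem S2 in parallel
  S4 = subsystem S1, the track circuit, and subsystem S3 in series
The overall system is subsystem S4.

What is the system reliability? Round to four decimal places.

0.7855

R(balise encoder) = exp(−0.000872 × 200) = 0.839961
R(axle counter) = exp(−0.0000654 × 200) = 0.987005
R(track circuit) = exp(−0.00118 × 200) = 0.789781
R(signal lamp driver) = exp(−0.0000604 × 200) = 0.987993
R(point machine) = exp(−0.0000806 × 200) = 0.984009
R(interlocking processor) = exp(−0.00158 × 200) = 0.729059
Parallel (balise encoder and axle counter): 1 − (1 − 0.839961)(1 − 0.987005) = 0.997920
Series (point machine and interlocking processor): 0.984009 × 0.729059 = 0.717401
Parallel (signal lamp driver and [0.717401]): 1 − (1 − 0.987993)(1 − 0.717401) = 0.996607
Series ([0.997920], track circuit, and [0.996607]): 0.997920 × 0.789781 × 0.996607 = 0.7855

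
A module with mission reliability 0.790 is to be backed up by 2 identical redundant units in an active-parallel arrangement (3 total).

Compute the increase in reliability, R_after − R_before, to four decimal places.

R_before = 0.790
R_after = 1 − (1 − 0.790)^3 = 0.9907
ΔR = 0.9907 − 0.790 = 0.2007

0.2007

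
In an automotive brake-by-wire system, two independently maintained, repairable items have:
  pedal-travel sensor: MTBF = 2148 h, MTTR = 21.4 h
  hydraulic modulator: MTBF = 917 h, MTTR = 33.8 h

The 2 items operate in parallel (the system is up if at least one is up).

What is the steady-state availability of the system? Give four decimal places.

A(pedal-travel sensor) = MTBF/(MTBF+MTTR) = 2148/(2148+21.4) = 0.990136
A(hydraulic modulator) = MTBF/(MTBF+MTTR) = 917/(917+33.8) = 0.964451
Parallel availability: 1 − (1 − 0.990136)(1 − 0.964451) = 0.9996

0.9996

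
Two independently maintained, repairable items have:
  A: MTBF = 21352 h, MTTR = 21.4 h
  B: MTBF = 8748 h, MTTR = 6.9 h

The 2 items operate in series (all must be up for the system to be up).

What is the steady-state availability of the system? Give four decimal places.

0.9982

A(A) = MTBF/(MTBF+MTTR) = 21352/(21352+21.4) = 0.998999
A(B) = MTBF/(MTBF+MTTR) = 8748/(8748+6.9) = 0.999212
Series availability: 0.998999 × 0.999212 = 0.9982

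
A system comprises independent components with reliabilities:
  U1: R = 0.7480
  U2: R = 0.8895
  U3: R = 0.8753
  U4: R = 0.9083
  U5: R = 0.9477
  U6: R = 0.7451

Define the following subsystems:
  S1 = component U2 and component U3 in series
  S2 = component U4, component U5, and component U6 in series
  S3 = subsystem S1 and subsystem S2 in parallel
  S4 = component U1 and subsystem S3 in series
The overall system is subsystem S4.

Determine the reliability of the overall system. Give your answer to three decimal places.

Series (U2 and U3): 0.88950 × 0.87530 = 0.77858
Series (U4, U5, and U6): 0.90830 × 0.94770 × 0.74510 = 0.64138
Parallel ([0.77858] and [0.64138]): 1 − (1 − 0.77858)(1 − 0.64138) = 0.92059
Series (U1 and [0.92059]): 0.74800 × 0.92059 = 0.689

0.689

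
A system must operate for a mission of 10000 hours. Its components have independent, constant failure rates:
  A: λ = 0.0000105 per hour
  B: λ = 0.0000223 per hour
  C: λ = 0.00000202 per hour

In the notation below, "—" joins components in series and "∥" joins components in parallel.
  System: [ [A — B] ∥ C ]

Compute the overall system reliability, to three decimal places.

0.994

R(A) = exp(−0.0000105 × 10000) = 0.90032
R(B) = exp(−0.0000223 × 10000) = 0.80011
R(C) = exp(−0.00000202 × 10000) = 0.98000
Series (A and B): 0.90032 × 0.80011 = 0.72036
Parallel ([0.72036] and C): 1 − (1 − 0.72036)(1 − 0.98000) = 0.994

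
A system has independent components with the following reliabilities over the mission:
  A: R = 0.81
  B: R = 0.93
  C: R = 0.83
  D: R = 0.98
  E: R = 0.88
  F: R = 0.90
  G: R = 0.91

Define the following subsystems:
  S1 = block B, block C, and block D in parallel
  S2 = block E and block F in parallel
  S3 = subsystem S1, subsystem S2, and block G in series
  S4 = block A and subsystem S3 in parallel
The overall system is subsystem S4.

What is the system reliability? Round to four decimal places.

Parallel (B, C, and D): 1 − (1 − 0.930000)(1 − 0.830000)(1 − 0.980000) = 0.999762
Parallel (E and F): 1 − (1 − 0.880000)(1 − 0.900000) = 0.988000
Series ([0.999762], [0.988000], and G): 0.999762 × 0.988000 × 0.910000 = 0.898866
Parallel (A and [0.898866]): 1 − (1 − 0.810000)(1 − 0.898866) = 0.9808

0.9808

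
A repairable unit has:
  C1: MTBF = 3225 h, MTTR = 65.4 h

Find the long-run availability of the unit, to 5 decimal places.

A(C1) = MTBF/(MTBF+MTTR) = 3225/(3225+65.4) = 0.98012

0.98012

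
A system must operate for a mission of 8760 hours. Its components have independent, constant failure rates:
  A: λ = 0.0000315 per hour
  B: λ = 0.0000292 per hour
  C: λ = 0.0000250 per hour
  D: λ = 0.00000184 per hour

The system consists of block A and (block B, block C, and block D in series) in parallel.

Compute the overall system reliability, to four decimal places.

R(A) = exp(−0.0000315 × 8760) = 0.758858
R(B) = exp(−0.0000292 × 8760) = 0.774303
R(C) = exp(−0.0000250 × 8760) = 0.803322
R(D) = exp(−0.00000184 × 8760) = 0.984011
Series (B, C, and D): 0.774303 × 0.803322 × 0.984011 = 0.612069
Parallel (A and [0.612069]): 1 − (1 − 0.758858)(1 − 0.612069) = 0.9065

0.9065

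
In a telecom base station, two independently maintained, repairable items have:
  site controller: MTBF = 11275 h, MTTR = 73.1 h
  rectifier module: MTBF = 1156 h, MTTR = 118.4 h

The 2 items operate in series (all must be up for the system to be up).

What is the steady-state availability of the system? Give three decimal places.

0.901

A(site controller) = MTBF/(MTBF+MTTR) = 11275/(11275+73.1) = 0.993558
A(rectifier module) = MTBF/(MTBF+MTTR) = 1156/(1156+118.4) = 0.907094
Series availability: 0.993558 × 0.907094 = 0.901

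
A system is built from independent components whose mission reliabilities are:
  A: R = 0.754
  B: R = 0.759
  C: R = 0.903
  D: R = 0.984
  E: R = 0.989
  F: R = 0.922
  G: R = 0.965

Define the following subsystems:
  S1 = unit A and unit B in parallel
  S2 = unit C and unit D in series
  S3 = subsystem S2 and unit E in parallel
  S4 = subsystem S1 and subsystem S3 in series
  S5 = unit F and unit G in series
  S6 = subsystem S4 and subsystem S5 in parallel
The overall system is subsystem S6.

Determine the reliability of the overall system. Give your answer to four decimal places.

0.9933

Parallel (A and B): 1 − (1 − 0.754000)(1 − 0.759000) = 0.940714
Series (C and D): 0.903000 × 0.984000 = 0.888552
Parallel ([0.888552] and E): 1 − (1 − 0.888552)(1 − 0.989000) = 0.998774
Series ([0.940714] and [0.998774]): 0.940714 × 0.998774 = 0.939561
Series (F and G): 0.922000 × 0.965000 = 0.889730
Parallel ([0.939561] and [0.889730]): 1 − (1 − 0.939561)(1 − 0.889730) = 0.9933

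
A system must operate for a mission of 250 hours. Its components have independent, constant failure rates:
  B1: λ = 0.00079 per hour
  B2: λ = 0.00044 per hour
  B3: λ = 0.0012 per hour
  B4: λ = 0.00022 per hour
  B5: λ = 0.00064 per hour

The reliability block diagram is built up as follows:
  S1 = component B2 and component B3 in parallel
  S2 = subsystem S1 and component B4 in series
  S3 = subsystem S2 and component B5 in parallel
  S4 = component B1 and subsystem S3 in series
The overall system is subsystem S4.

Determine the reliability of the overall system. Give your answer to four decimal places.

0.8112

R(B1) = exp(−0.00079 × 250) = 0.820780
R(B2) = exp(−0.00044 × 250) = 0.895834
R(B3) = exp(−0.0012 × 250) = 0.740818
R(B4) = exp(−0.00022 × 250) = 0.946485
R(B5) = exp(−0.00064 × 250) = 0.852144
Parallel (B2 and B3): 1 − (1 − 0.895834)(1 − 0.740818) = 0.973002
Series ([0.973002] and B4): 0.973002 × 0.946485 = 0.920932
Parallel ([0.920932] and B5): 1 − (1 − 0.920932)(1 − 0.852144) = 0.988309
Series (B1 and [0.988309]): 0.820780 × 0.988309 = 0.8112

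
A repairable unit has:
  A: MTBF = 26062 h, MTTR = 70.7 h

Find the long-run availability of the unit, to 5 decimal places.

A(A) = MTBF/(MTBF+MTTR) = 26062/(26062+70.7) = 0.99729

0.99729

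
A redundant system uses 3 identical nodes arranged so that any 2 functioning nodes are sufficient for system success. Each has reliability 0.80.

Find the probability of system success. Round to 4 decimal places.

R = Σ_{i=2}^{3} C(3,i) p^i (1−p)^{3−i} with p = 0.80
C(3,2)·0.80^2·0.20^1 = 0.384000
C(3,3)·0.80^3·0.20^0 = 0.512000
Sum = 0.8960

0.8960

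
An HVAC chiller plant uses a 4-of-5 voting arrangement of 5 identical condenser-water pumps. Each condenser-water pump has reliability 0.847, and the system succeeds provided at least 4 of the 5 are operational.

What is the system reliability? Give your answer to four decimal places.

0.8297

R = Σ_{i=4}^{5} C(5,i) p^i (1−p)^{5−i} with p = 0.847
C(5,4)·0.847^4·0.153^1 = 0.393727
C(5,5)·0.847^5·0.153^0 = 0.435930
Sum = 0.8297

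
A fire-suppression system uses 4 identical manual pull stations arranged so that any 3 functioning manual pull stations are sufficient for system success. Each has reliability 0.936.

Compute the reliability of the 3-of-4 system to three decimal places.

R = Σ_{i=3}^{4} C(4,i) p^i (1−p)^{4−i} with p = 0.936
C(4,3)·0.936^3·0.064^1 = 0.20993
C(4,4)·0.936^4·0.064^0 = 0.76754
Sum = 0.977

0.977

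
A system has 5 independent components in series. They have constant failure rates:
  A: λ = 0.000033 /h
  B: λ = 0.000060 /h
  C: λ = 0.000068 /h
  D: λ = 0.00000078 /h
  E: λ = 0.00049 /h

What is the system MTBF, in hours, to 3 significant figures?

Series of exponential components: λ_sys = Σ λ_i
λ_sys = 0.000033 + 0.000060 + 0.000068 + 0.00000078 + 0.00049 = 6.5178e-04 /h
MTBF = 1 / λ_sys = 1530 h

1530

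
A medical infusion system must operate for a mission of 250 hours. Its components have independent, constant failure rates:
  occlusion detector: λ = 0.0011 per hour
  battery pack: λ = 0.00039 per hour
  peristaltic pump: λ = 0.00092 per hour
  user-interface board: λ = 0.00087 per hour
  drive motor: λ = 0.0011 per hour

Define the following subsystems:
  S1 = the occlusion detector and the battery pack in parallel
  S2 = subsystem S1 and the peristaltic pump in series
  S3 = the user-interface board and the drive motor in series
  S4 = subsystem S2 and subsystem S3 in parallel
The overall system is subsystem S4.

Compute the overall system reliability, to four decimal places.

R(occlusion detector) = exp(−0.0011 × 250) = 0.759572
R(battery pack) = exp(−0.00039 × 250) = 0.907102
R(peristaltic pump) = exp(−0.00092 × 250) = 0.794534
R(user-interface board) = exp(−0.00087 × 250) = 0.804528
R(drive motor) = exp(−0.0011 × 250) = 0.759572
Parallel (occlusion detector and battery pack): 1 − (1 − 0.759572)(1 − 0.907102) = 0.977665
Series ([0.977665] and peristaltic pump): 0.977665 × 0.794534 = 0.776788
Series (user-interface board and drive motor): 0.804528 × 0.759572 = 0.611097
Parallel ([0.776788] and [0.611097]): 1 − (1 − 0.776788)(1 − 0.611097) = 0.9132

0.9132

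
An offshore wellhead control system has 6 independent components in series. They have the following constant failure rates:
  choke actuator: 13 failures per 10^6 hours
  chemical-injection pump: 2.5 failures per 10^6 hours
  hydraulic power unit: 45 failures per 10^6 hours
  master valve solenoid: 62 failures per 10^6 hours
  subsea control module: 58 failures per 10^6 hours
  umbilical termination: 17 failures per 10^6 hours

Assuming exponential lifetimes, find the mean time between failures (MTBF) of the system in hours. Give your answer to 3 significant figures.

5060

Series of exponential components: λ_sys = Σ λ_i
λ_sys = 0.000013 + 0.0000025 + 0.000045 + 0.000062 + 0.000058 + 0.000017 = 1.9750e-04 /h
MTBF = 1 / λ_sys = 5060 h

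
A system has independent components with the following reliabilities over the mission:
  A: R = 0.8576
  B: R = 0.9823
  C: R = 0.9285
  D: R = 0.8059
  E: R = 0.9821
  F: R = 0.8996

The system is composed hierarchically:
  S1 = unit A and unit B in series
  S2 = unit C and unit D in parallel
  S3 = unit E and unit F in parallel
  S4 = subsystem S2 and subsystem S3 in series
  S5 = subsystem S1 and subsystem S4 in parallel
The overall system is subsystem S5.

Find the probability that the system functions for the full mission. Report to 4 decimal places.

Series (A and B): 0.857600 × 0.982300 = 0.842420
Parallel (C and D): 1 − (1 − 0.928500)(1 − 0.805900) = 0.986122
Parallel (E and F): 1 − (1 − 0.982100)(1 − 0.899600) = 0.998203
Series ([0.986122] and [0.998203]): 0.986122 × 0.998203 = 0.984350
Parallel ([0.842420] and [0.984350]): 1 − (1 − 0.842420)(1 − 0.984350) = 0.9975

0.9975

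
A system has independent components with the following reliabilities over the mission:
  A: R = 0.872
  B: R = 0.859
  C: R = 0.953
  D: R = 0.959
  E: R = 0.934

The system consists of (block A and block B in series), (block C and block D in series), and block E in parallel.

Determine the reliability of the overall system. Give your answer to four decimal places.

0.9986

Series (A and B): 0.872000 × 0.859000 = 0.749048
Series (C and D): 0.953000 × 0.959000 = 0.913927
Parallel ([0.749048], [0.913927], and E): 1 − (1 − 0.749048)(1 − 0.913927)(1 − 0.934000) = 0.9986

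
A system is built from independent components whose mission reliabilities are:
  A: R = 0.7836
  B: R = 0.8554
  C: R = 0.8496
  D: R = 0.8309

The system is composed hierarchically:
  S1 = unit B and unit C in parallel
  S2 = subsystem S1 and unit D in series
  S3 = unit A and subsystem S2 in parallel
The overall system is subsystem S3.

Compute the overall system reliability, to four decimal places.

0.9595

Parallel (B and C): 1 − (1 − 0.855400)(1 − 0.849600) = 0.978252
Series ([0.978252] and D): 0.978252 × 0.830900 = 0.812830
Parallel (A and [0.812830]): 1 − (1 − 0.783600)(1 − 0.812830) = 0.9595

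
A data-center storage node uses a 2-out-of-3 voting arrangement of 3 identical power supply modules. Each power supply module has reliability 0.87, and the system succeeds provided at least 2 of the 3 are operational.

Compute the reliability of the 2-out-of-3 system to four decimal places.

R = Σ_{i=2}^{3} C(3,i) p^i (1−p)^{3−i} with p = 0.87
C(3,2)·0.87^2·0.13^1 = 0.295191
C(3,3)·0.87^3·0.13^0 = 0.658503
Sum = 0.9537

0.9537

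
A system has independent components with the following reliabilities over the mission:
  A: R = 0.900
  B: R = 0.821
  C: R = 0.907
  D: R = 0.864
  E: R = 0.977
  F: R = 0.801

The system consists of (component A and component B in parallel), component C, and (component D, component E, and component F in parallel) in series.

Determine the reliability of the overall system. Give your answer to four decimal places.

0.8902

Parallel (A and B): 1 − (1 − 0.900000)(1 − 0.821000) = 0.982100
Parallel (D, E, and F): 1 − (1 − 0.864000)(1 − 0.977000)(1 − 0.801000) = 0.999378
Series ([0.982100], C, and [0.999378]): 0.982100 × 0.907000 × 0.999378 = 0.8902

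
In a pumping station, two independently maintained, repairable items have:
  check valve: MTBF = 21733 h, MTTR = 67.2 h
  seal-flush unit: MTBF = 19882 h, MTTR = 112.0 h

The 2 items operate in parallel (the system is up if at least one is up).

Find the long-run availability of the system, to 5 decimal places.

A(check valve) = MTBF/(MTBF+MTTR) = 21733/(21733+67.2) = 0.996917
A(seal-flush unit) = MTBF/(MTBF+MTTR) = 19882/(19882+112.0) = 0.994398
Parallel availability: 1 − (1 − 0.996917)(1 − 0.994398) = 0.99998

0.99998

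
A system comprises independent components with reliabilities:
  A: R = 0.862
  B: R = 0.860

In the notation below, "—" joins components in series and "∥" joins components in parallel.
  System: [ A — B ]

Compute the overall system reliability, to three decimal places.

0.741

Series (A and B): 0.86200 × 0.86000 = 0.741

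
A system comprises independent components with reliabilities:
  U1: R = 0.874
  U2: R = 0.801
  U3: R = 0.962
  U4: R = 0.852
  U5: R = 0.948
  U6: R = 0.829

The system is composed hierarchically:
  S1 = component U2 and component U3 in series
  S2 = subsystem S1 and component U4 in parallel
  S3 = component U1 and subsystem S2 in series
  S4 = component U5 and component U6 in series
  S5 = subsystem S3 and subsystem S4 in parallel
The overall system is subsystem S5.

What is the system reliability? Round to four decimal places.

0.9667

Series (U2 and U3): 0.801000 × 0.962000 = 0.770562
Parallel ([0.770562] and U4): 1 − (1 − 0.770562)(1 − 0.852000) = 0.966043
Series (U1 and [0.966043]): 0.874000 × 0.966043 = 0.844322
Series (U5 and U6): 0.948000 × 0.829000 = 0.785892
Parallel ([0.844322] and [0.785892]): 1 − (1 − 0.844322)(1 − 0.785892) = 0.9667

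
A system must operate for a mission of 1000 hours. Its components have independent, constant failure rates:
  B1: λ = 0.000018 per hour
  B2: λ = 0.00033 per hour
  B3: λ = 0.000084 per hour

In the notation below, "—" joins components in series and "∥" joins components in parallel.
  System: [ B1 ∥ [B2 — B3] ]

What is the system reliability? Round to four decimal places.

R(B1) = exp(−0.000018 × 1000) = 0.982161
R(B2) = exp(−0.00033 × 1000) = 0.718924
R(B3) = exp(−0.000084 × 1000) = 0.919431
Series (B2 and B3): 0.718924 × 0.919431 = 0.661001
Parallel (B1 and [0.661001]): 1 − (1 − 0.982161)(1 − 0.661001) = 0.9940

0.9940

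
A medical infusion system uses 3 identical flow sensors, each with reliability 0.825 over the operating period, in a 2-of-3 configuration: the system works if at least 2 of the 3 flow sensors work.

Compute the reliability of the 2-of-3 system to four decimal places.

R = Σ_{i=2}^{3} C(3,i) p^i (1−p)^{3−i} with p = 0.825
C(3,2)·0.825^2·0.175^1 = 0.357328
C(3,3)·0.825^3·0.175^0 = 0.561516
Sum = 0.9188

0.9188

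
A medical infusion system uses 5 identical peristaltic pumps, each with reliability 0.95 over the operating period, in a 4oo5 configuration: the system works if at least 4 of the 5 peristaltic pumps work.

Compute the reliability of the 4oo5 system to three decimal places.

0.977

R = Σ_{i=4}^{5} C(5,i) p^i (1−p)^{5−i} with p = 0.95
C(5,4)·0.95^4·0.05^1 = 0.20363
C(5,5)·0.95^5·0.05^0 = 0.77378
Sum = 0.977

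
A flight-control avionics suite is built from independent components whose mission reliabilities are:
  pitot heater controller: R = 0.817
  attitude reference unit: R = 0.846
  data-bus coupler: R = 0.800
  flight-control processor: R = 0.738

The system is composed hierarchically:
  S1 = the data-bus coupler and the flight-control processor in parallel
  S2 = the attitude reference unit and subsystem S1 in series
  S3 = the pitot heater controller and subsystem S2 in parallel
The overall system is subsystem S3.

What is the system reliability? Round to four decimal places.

Parallel (data-bus coupler and flight-control processor): 1 − (1 − 0.800000)(1 − 0.738000) = 0.947600
Series (attitude reference unit and [0.947600]): 0.846000 × 0.947600 = 0.801670
Parallel (pitot heater controller and [0.801670]): 1 − (1 − 0.817000)(1 − 0.801670) = 0.9637

0.9637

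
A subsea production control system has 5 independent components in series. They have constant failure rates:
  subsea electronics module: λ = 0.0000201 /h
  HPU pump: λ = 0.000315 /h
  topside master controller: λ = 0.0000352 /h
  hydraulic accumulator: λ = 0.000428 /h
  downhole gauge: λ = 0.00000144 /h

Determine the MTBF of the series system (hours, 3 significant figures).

Series of exponential components: λ_sys = Σ λ_i
λ_sys = 0.0000201 + 0.000315 + 0.0000352 + 0.000428 + 0.00000144 = 7.9974e-04 /h
MTBF = 1 / λ_sys = 1250 h

1250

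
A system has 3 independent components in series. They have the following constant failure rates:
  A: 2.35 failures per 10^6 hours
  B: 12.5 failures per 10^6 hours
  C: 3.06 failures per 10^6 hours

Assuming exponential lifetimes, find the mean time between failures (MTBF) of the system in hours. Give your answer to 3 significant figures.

Series of exponential components: λ_sys = Σ λ_i
λ_sys = 0.00000235 + 0.0000125 + 0.00000306 = 1.7910e-05 /h
MTBF = 1 / λ_sys = 55800 h

55800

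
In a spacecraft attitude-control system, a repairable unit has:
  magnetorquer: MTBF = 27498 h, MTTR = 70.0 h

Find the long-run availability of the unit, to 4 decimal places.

0.9975

A(magnetorquer) = MTBF/(MTBF+MTTR) = 27498/(27498+70.0) = 0.9975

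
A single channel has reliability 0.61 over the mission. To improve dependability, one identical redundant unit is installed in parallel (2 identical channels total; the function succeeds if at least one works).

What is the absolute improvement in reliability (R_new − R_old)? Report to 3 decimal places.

0.238

R_before = 0.61
R_after = 1 − (1 − 0.61)^2 = 0.848
ΔR = 0.848 − 0.61 = 0.238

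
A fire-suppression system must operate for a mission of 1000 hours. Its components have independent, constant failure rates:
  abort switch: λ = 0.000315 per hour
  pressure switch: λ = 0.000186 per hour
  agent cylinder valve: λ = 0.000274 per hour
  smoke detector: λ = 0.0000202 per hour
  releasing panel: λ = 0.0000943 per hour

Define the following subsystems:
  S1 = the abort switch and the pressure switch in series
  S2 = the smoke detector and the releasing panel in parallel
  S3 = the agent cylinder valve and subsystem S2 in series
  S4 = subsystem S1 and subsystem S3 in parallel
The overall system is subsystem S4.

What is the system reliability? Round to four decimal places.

0.9050

R(abort switch) = exp(−0.000315 × 1000) = 0.729789
R(pressure switch) = exp(−0.000186 × 1000) = 0.830274
R(agent cylinder valve) = exp(−0.000274 × 1000) = 0.760332
R(smoke detector) = exp(−0.0000202 × 1000) = 0.980003
R(releasing panel) = exp(−0.0000943 × 1000) = 0.910010
Series (abort switch and pressure switch): 0.729789 × 0.830274 = 0.605925
Parallel (smoke detector and releasing panel): 1 − (1 − 0.980003)(1 − 0.910010) = 0.998200
Series (agent cylinder valve and [0.998200]): 0.760332 × 0.998200 = 0.758963
Parallel ([0.605925] and [0.758963]): 1 − (1 − 0.605925)(1 − 0.758963) = 0.9050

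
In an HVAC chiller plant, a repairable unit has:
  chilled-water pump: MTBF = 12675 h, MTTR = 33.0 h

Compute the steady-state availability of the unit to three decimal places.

0.997

A(chilled-water pump) = MTBF/(MTBF+MTTR) = 12675/(12675+33.0) = 0.997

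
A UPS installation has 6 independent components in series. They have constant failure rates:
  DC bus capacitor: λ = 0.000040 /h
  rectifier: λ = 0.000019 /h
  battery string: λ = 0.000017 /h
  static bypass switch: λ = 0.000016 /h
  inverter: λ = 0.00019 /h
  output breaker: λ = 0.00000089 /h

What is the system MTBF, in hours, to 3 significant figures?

Series of exponential components: λ_sys = Σ λ_i
λ_sys = 0.000040 + 0.000019 + 0.000017 + 0.000016 + 0.00019 + 0.00000089 = 2.8289e-04 /h
MTBF = 1 / λ_sys = 3530 h

3530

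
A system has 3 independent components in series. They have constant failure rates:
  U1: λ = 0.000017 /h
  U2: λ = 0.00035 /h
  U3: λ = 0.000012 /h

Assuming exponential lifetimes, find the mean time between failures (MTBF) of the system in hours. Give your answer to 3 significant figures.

2640

Series of exponential components: λ_sys = Σ λ_i
λ_sys = 0.000017 + 0.00035 + 0.000012 = 3.7900e-04 /h
MTBF = 1 / λ_sys = 2640 h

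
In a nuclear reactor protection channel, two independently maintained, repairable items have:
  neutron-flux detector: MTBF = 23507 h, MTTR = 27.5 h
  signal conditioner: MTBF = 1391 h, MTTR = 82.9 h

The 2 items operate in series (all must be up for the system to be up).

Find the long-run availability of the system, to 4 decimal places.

0.9427

A(neutron-flux detector) = MTBF/(MTBF+MTTR) = 23507/(23507+27.5) = 0.998832
A(signal conditioner) = MTBF/(MTBF+MTTR) = 1391/(1391+82.9) = 0.943755
Series availability: 0.998832 × 0.943755 = 0.9427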